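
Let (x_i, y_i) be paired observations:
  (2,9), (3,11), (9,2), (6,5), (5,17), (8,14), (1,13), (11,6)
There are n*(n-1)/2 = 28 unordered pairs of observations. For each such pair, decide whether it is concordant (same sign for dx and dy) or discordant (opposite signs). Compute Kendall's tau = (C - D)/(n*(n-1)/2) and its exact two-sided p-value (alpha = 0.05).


Step 1: Enumerate the 28 unordered pairs (i,j) with i<j and classify each by sign(x_j-x_i) * sign(y_j-y_i).
  (1,2):dx=+1,dy=+2->C; (1,3):dx=+7,dy=-7->D; (1,4):dx=+4,dy=-4->D; (1,5):dx=+3,dy=+8->C
  (1,6):dx=+6,dy=+5->C; (1,7):dx=-1,dy=+4->D; (1,8):dx=+9,dy=-3->D; (2,3):dx=+6,dy=-9->D
  (2,4):dx=+3,dy=-6->D; (2,5):dx=+2,dy=+6->C; (2,6):dx=+5,dy=+3->C; (2,7):dx=-2,dy=+2->D
  (2,8):dx=+8,dy=-5->D; (3,4):dx=-3,dy=+3->D; (3,5):dx=-4,dy=+15->D; (3,6):dx=-1,dy=+12->D
  (3,7):dx=-8,dy=+11->D; (3,8):dx=+2,dy=+4->C; (4,5):dx=-1,dy=+12->D; (4,6):dx=+2,dy=+9->C
  (4,7):dx=-5,dy=+8->D; (4,8):dx=+5,dy=+1->C; (5,6):dx=+3,dy=-3->D; (5,7):dx=-4,dy=-4->C
  (5,8):dx=+6,dy=-11->D; (6,7):dx=-7,dy=-1->C; (6,8):dx=+3,dy=-8->D; (7,8):dx=+10,dy=-7->D
Step 2: C = 10, D = 18, total pairs = 28.
Step 3: tau = (C - D)/(n(n-1)/2) = (10 - 18)/28 = -0.285714.
Step 4: Exact two-sided p-value (enumerate n! = 40320 permutations of y under H0): p = 0.398760.
Step 5: alpha = 0.05. fail to reject H0.

tau_b = -0.2857 (C=10, D=18), p = 0.398760, fail to reject H0.


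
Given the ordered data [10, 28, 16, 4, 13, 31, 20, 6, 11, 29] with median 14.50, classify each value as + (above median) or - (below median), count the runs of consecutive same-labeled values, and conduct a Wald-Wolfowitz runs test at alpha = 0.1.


Step 1: Compute median = 14.50; label A = above, B = below.
Labels in order: BAABBAABBA  (n_A = 5, n_B = 5)
Step 2: Count runs R = 6.
Step 3: Under H0 (random ordering), E[R] = 2*n_A*n_B/(n_A+n_B) + 1 = 2*5*5/10 + 1 = 6.0000.
        Var[R] = 2*n_A*n_B*(2*n_A*n_B - n_A - n_B) / ((n_A+n_B)^2 * (n_A+n_B-1)) = 2000/900 = 2.2222.
        SD[R] = 1.4907.
Step 4: R = E[R], so z = 0 with no continuity correction.
Step 5: Two-sided p-value via normal approximation = 2*(1 - Phi(|z|)) = 1.000000.
Step 6: alpha = 0.1. fail to reject H0.

R = 6, z = 0.0000, p = 1.000000, fail to reject H0.


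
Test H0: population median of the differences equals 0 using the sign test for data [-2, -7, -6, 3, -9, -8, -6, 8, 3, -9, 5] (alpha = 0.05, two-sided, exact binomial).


Step 1: Discard zero differences. Original n = 11; n_eff = number of nonzero differences = 11.
Nonzero differences (with sign): -2, -7, -6, +3, -9, -8, -6, +8, +3, -9, +5
Step 2: Count signs: positive = 4, negative = 7.
Step 3: Under H0: P(positive) = 0.5, so the number of positives S ~ Bin(11, 0.5).
Step 4: Two-sided exact p-value = sum of Bin(11,0.5) probabilities at or below the observed probability = 0.548828.
Step 5: alpha = 0.05. fail to reject H0.

n_eff = 11, pos = 4, neg = 7, p = 0.548828, fail to reject H0.


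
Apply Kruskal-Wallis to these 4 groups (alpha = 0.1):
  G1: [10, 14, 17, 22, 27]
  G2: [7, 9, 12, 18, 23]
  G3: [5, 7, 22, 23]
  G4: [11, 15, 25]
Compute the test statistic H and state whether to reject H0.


Step 1: Combine all N = 17 observations and assign midranks.
sorted (value, group, rank): (5,G3,1), (7,G2,2.5), (7,G3,2.5), (9,G2,4), (10,G1,5), (11,G4,6), (12,G2,7), (14,G1,8), (15,G4,9), (17,G1,10), (18,G2,11), (22,G1,12.5), (22,G3,12.5), (23,G2,14.5), (23,G3,14.5), (25,G4,16), (27,G1,17)
Step 2: Sum ranks within each group.
R_1 = 52.5 (n_1 = 5)
R_2 = 39 (n_2 = 5)
R_3 = 30.5 (n_3 = 4)
R_4 = 31 (n_4 = 3)
Step 3: H = 12/(N(N+1)) * sum(R_i^2/n_i) - 3(N+1)
     = 12/(17*18) * (52.5^2/5 + 39^2/5 + 30.5^2/4 + 31^2/3) - 3*18
     = 0.039216 * 1408.35 - 54
     = 1.229248.
Step 4: Ties present; correction factor C = 1 - 18/(17^3 - 17) = 0.996324. Corrected H = 1.229248 / 0.996324 = 1.233784.
Step 5: Under H0, H ~ chi^2(3); p-value = 0.744913.
Step 6: alpha = 0.1. fail to reject H0.

H = 1.2338, df = 3, p = 0.744913, fail to reject H0.


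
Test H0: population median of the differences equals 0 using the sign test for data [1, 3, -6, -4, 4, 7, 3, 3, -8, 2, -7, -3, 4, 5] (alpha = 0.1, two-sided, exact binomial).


Step 1: Discard zero differences. Original n = 14; n_eff = number of nonzero differences = 14.
Nonzero differences (with sign): +1, +3, -6, -4, +4, +7, +3, +3, -8, +2, -7, -3, +4, +5
Step 2: Count signs: positive = 9, negative = 5.
Step 3: Under H0: P(positive) = 0.5, so the number of positives S ~ Bin(14, 0.5).
Step 4: Two-sided exact p-value = sum of Bin(14,0.5) probabilities at or below the observed probability = 0.423950.
Step 5: alpha = 0.1. fail to reject H0.

n_eff = 14, pos = 9, neg = 5, p = 0.423950, fail to reject H0.


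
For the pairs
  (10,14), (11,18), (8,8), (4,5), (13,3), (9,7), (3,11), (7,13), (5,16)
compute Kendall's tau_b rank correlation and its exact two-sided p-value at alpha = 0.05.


Step 1: Enumerate the 36 unordered pairs (i,j) with i<j and classify each by sign(x_j-x_i) * sign(y_j-y_i).
  (1,2):dx=+1,dy=+4->C; (1,3):dx=-2,dy=-6->C; (1,4):dx=-6,dy=-9->C; (1,5):dx=+3,dy=-11->D
  (1,6):dx=-1,dy=-7->C; (1,7):dx=-7,dy=-3->C; (1,8):dx=-3,dy=-1->C; (1,9):dx=-5,dy=+2->D
  (2,3):dx=-3,dy=-10->C; (2,4):dx=-7,dy=-13->C; (2,5):dx=+2,dy=-15->D; (2,6):dx=-2,dy=-11->C
  (2,7):dx=-8,dy=-7->C; (2,8):dx=-4,dy=-5->C; (2,9):dx=-6,dy=-2->C; (3,4):dx=-4,dy=-3->C
  (3,5):dx=+5,dy=-5->D; (3,6):dx=+1,dy=-1->D; (3,7):dx=-5,dy=+3->D; (3,8):dx=-1,dy=+5->D
  (3,9):dx=-3,dy=+8->D; (4,5):dx=+9,dy=-2->D; (4,6):dx=+5,dy=+2->C; (4,7):dx=-1,dy=+6->D
  (4,8):dx=+3,dy=+8->C; (4,9):dx=+1,dy=+11->C; (5,6):dx=-4,dy=+4->D; (5,7):dx=-10,dy=+8->D
  (5,8):dx=-6,dy=+10->D; (5,9):dx=-8,dy=+13->D; (6,7):dx=-6,dy=+4->D; (6,8):dx=-2,dy=+6->D
  (6,9):dx=-4,dy=+9->D; (7,8):dx=+4,dy=+2->C; (7,9):dx=+2,dy=+5->C; (8,9):dx=-2,dy=+3->D
Step 2: C = 18, D = 18, total pairs = 36.
Step 3: tau = (C - D)/(n(n-1)/2) = (18 - 18)/36 = 0.000000.
Step 4: Exact two-sided p-value (enumerate n! = 362880 permutations of y under H0): p = 1.000000.
Step 5: alpha = 0.05. fail to reject H0.

tau_b = 0.0000 (C=18, D=18), p = 1.000000, fail to reject H0.


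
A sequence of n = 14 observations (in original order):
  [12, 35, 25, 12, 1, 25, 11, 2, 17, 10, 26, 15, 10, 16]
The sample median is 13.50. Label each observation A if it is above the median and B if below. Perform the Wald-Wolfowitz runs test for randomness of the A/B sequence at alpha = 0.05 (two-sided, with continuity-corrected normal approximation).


Step 1: Compute median = 13.50; label A = above, B = below.
Labels in order: BAABBABBABAABA  (n_A = 7, n_B = 7)
Step 2: Count runs R = 10.
Step 3: Under H0 (random ordering), E[R] = 2*n_A*n_B/(n_A+n_B) + 1 = 2*7*7/14 + 1 = 8.0000.
        Var[R] = 2*n_A*n_B*(2*n_A*n_B - n_A - n_B) / ((n_A+n_B)^2 * (n_A+n_B-1)) = 8232/2548 = 3.2308.
        SD[R] = 1.7974.
Step 4: Continuity-corrected z = (R - 0.5 - E[R]) / SD[R] = (10 - 0.5 - 8.0000) / 1.7974 = 0.8345.
Step 5: Two-sided p-value via normal approximation = 2*(1 - Phi(|z|)) = 0.403986.
Step 6: alpha = 0.05. fail to reject H0.

R = 10, z = 0.8345, p = 0.403986, fail to reject H0.


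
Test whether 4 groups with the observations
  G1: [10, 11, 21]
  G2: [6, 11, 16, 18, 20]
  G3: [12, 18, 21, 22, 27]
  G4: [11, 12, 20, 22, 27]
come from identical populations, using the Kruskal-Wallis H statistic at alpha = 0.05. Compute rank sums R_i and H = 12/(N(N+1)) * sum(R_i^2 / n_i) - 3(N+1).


Step 1: Combine all N = 18 observations and assign midranks.
sorted (value, group, rank): (6,G2,1), (10,G1,2), (11,G1,4), (11,G2,4), (11,G4,4), (12,G3,6.5), (12,G4,6.5), (16,G2,8), (18,G2,9.5), (18,G3,9.5), (20,G2,11.5), (20,G4,11.5), (21,G1,13.5), (21,G3,13.5), (22,G3,15.5), (22,G4,15.5), (27,G3,17.5), (27,G4,17.5)
Step 2: Sum ranks within each group.
R_1 = 19.5 (n_1 = 3)
R_2 = 34 (n_2 = 5)
R_3 = 62.5 (n_3 = 5)
R_4 = 55 (n_4 = 5)
Step 3: H = 12/(N(N+1)) * sum(R_i^2/n_i) - 3(N+1)
     = 12/(18*19) * (19.5^2/3 + 34^2/5 + 62.5^2/5 + 55^2/5) - 3*19
     = 0.035088 * 1744.2 - 57
     = 4.200000.
Step 4: Ties present; correction factor C = 1 - 60/(18^3 - 18) = 0.989680. Corrected H = 4.200000 / 0.989680 = 4.243796.
Step 5: Under H0, H ~ chi^2(3); p-value = 0.236314.
Step 6: alpha = 0.05. fail to reject H0.

H = 4.2438, df = 3, p = 0.236314, fail to reject H0.


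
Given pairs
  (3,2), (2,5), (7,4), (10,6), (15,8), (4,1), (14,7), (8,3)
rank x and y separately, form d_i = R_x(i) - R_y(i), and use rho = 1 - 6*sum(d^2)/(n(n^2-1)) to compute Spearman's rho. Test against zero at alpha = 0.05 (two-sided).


Step 1: Rank x and y separately (midranks; no ties here).
rank(x): 3->2, 2->1, 7->4, 10->6, 15->8, 4->3, 14->7, 8->5
rank(y): 2->2, 5->5, 4->4, 6->6, 8->8, 1->1, 7->7, 3->3
Step 2: d_i = R_x(i) - R_y(i); compute d_i^2.
  (2-2)^2=0, (1-5)^2=16, (4-4)^2=0, (6-6)^2=0, (8-8)^2=0, (3-1)^2=4, (7-7)^2=0, (5-3)^2=4
sum(d^2) = 24.
Step 3: rho = 1 - 6*24 / (8*(8^2 - 1)) = 1 - 144/504 = 0.714286.
Step 4: Under H0, t = rho * sqrt((n-2)/(1-rho^2)) = 2.5000 ~ t(6).
Step 5: Two-sided p-value from the t-distribution with 6 df = 0.046528.
Step 6: alpha = 0.05. reject H0.

rho = 0.7143, p = 0.046528, reject H0 at alpha = 0.05.


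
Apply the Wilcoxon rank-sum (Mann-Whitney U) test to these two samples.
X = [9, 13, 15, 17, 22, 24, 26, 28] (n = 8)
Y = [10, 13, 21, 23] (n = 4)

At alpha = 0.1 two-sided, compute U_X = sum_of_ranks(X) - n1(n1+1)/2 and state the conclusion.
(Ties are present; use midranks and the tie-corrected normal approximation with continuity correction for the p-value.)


Step 1: Combine and sort all 12 observations; assign midranks.
sorted (value, group): (9,X), (10,Y), (13,X), (13,Y), (15,X), (17,X), (21,Y), (22,X), (23,Y), (24,X), (26,X), (28,X)
ranks: 9->1, 10->2, 13->3.5, 13->3.5, 15->5, 17->6, 21->7, 22->8, 23->9, 24->10, 26->11, 28->12
Step 2: Rank sum for X: R1 = 1 + 3.5 + 5 + 6 + 8 + 10 + 11 + 12 = 56.5.
Step 3: U_X = R1 - n1(n1+1)/2 = 56.5 - 8*9/2 = 56.5 - 36 = 20.5.
       U_Y = n1*n2 - U_X = 32 - 20.5 = 11.5.
Step 4: Ties are present, so use the tie-corrected normal approximation (with continuity correction) for the p-value.
Step 5: p-value = 0.496152; compare to alpha = 0.1. fail to reject H0.

U_X = 20.5, p = 0.496152, fail to reject H0 at alpha = 0.1.


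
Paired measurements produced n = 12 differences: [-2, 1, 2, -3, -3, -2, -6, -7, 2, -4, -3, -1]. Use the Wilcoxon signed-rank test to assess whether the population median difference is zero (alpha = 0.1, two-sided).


Step 1: Drop any zero differences (none here) and take |d_i|.
|d| = [2, 1, 2, 3, 3, 2, 6, 7, 2, 4, 3, 1]
Step 2: Midrank |d_i| (ties get averaged ranks).
ranks: |2|->4.5, |1|->1.5, |2|->4.5, |3|->8, |3|->8, |2|->4.5, |6|->11, |7|->12, |2|->4.5, |4|->10, |3|->8, |1|->1.5
Step 3: Attach original signs; sum ranks with positive sign and with negative sign.
W+ = 1.5 + 4.5 + 4.5 = 10.5
W- = 4.5 + 8 + 8 + 4.5 + 11 + 12 + 10 + 8 + 1.5 = 67.5
(Check: W+ + W- = 78 should equal n(n+1)/2 = 78.)
Step 4: Test statistic W = min(W+, W-) = 10.5.
Step 5: Ties in |d|, so use the tie-corrected normal approximation.
        E[W] = n(n+1)/4 = 12*13/4 = 39.
        Tie groups: |d|=1 (t=2), |d|=2 (t=4), |d|=3 (t=3); sum(t^3 - t) = 90.
        Var[W] = n(n+1)(2n+1)/24 - sum(t^3-t)/48 = 3900/24 - 90/48 = 160.625.
        z = (W - E[W]) / sqrt(Var[W]) = (10.5 - 39) / 12.6738 = -2.2487.
        Two-sided p = 2*Phi(z) = 0.024529.
Step 6: alpha = 0.1. reject H0.

W+ = 10.5, W- = 67.5, W = min = 10.5, p = 0.024529, reject H0.


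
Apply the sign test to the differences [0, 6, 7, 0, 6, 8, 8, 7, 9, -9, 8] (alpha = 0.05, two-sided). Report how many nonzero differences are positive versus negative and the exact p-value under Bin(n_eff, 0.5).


Step 1: Discard zero differences. Original n = 11; n_eff = number of nonzero differences = 9.
Nonzero differences (with sign): +6, +7, +6, +8, +8, +7, +9, -9, +8
Step 2: Count signs: positive = 8, negative = 1.
Step 3: Under H0: P(positive) = 0.5, so the number of positives S ~ Bin(9, 0.5).
Step 4: Two-sided exact p-value = sum of Bin(9,0.5) probabilities at or below the observed probability = 0.039062.
Step 5: alpha = 0.05. reject H0.

n_eff = 9, pos = 8, neg = 1, p = 0.039062, reject H0.


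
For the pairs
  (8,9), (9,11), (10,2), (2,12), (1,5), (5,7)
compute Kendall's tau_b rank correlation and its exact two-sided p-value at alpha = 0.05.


Step 1: Enumerate the 15 unordered pairs (i,j) with i<j and classify each by sign(x_j-x_i) * sign(y_j-y_i).
  (1,2):dx=+1,dy=+2->C; (1,3):dx=+2,dy=-7->D; (1,4):dx=-6,dy=+3->D; (1,5):dx=-7,dy=-4->C
  (1,6):dx=-3,dy=-2->C; (2,3):dx=+1,dy=-9->D; (2,4):dx=-7,dy=+1->D; (2,5):dx=-8,dy=-6->C
  (2,6):dx=-4,dy=-4->C; (3,4):dx=-8,dy=+10->D; (3,5):dx=-9,dy=+3->D; (3,6):dx=-5,dy=+5->D
  (4,5):dx=-1,dy=-7->C; (4,6):dx=+3,dy=-5->D; (5,6):dx=+4,dy=+2->C
Step 2: C = 7, D = 8, total pairs = 15.
Step 3: tau = (C - D)/(n(n-1)/2) = (7 - 8)/15 = -0.066667.
Step 4: Exact two-sided p-value (enumerate n! = 720 permutations of y under H0): p = 1.000000.
Step 5: alpha = 0.05. fail to reject H0.

tau_b = -0.0667 (C=7, D=8), p = 1.000000, fail to reject H0.


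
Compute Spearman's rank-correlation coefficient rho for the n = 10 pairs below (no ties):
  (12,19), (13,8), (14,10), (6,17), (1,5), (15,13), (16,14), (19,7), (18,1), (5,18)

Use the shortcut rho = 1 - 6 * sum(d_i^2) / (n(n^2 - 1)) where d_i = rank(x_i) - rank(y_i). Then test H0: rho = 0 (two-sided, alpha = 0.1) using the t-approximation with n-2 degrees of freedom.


Step 1: Rank x and y separately (midranks; no ties here).
rank(x): 12->4, 13->5, 14->6, 6->3, 1->1, 15->7, 16->8, 19->10, 18->9, 5->2
rank(y): 19->10, 8->4, 10->5, 17->8, 5->2, 13->6, 14->7, 7->3, 1->1, 18->9
Step 2: d_i = R_x(i) - R_y(i); compute d_i^2.
  (4-10)^2=36, (5-4)^2=1, (6-5)^2=1, (3-8)^2=25, (1-2)^2=1, (7-6)^2=1, (8-7)^2=1, (10-3)^2=49, (9-1)^2=64, (2-9)^2=49
sum(d^2) = 228.
Step 3: rho = 1 - 6*228 / (10*(10^2 - 1)) = 1 - 1368/990 = -0.381818.
Step 4: Under H0, t = rho * sqrt((n-2)/(1-rho^2)) = -1.1685 ~ t(8).
Step 5: Two-sided p-value from the t-distribution with 8 df = 0.276255.
Step 6: alpha = 0.1. fail to reject H0.

rho = -0.3818, p = 0.276255, fail to reject H0 at alpha = 0.1.


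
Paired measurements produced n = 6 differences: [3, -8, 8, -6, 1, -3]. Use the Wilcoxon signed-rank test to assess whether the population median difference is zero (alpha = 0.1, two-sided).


Step 1: Drop any zero differences (none here) and take |d_i|.
|d| = [3, 8, 8, 6, 1, 3]
Step 2: Midrank |d_i| (ties get averaged ranks).
ranks: |3|->2.5, |8|->5.5, |8|->5.5, |6|->4, |1|->1, |3|->2.5
Step 3: Attach original signs; sum ranks with positive sign and with negative sign.
W+ = 2.5 + 5.5 + 1 = 9
W- = 5.5 + 4 + 2.5 = 12
(Check: W+ + W- = 21 should equal n(n+1)/2 = 21.)
Step 4: Test statistic W = min(W+, W-) = 9.
Step 5: Ties in |d|, so use the tie-corrected normal approximation.
        E[W] = n(n+1)/4 = 6*7/4 = 10.5.
        Tie groups: |d|=3 (t=2), |d|=8 (t=2); sum(t^3 - t) = 12.
        Var[W] = n(n+1)(2n+1)/24 - sum(t^3-t)/48 = 546/24 - 12/48 = 22.5.
        z = (W - E[W]) / sqrt(Var[W]) = (9 - 10.5) / 4.7434 = -0.3162.
        Two-sided p = 2*Phi(z) = 0.751830.
Step 6: alpha = 0.1. fail to reject H0.

W+ = 9, W- = 12, W = min = 9, p = 0.751830, fail to reject H0.


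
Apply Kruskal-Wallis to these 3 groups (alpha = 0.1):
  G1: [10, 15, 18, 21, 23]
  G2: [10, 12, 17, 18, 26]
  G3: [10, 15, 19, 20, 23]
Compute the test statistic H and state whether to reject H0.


Step 1: Combine all N = 15 observations and assign midranks.
sorted (value, group, rank): (10,G1,2), (10,G2,2), (10,G3,2), (12,G2,4), (15,G1,5.5), (15,G3,5.5), (17,G2,7), (18,G1,8.5), (18,G2,8.5), (19,G3,10), (20,G3,11), (21,G1,12), (23,G1,13.5), (23,G3,13.5), (26,G2,15)
Step 2: Sum ranks within each group.
R_1 = 41.5 (n_1 = 5)
R_2 = 36.5 (n_2 = 5)
R_3 = 42 (n_3 = 5)
Step 3: H = 12/(N(N+1)) * sum(R_i^2/n_i) - 3(N+1)
     = 12/(15*16) * (41.5^2/5 + 36.5^2/5 + 42^2/5) - 3*16
     = 0.050000 * 963.7 - 48
     = 0.185000.
Step 4: Ties present; correction factor C = 1 - 42/(15^3 - 15) = 0.987500. Corrected H = 0.185000 / 0.987500 = 0.187342.
Step 5: Under H0, H ~ chi^2(2); p-value = 0.910582.
Step 6: alpha = 0.1. fail to reject H0.

H = 0.1873, df = 2, p = 0.910582, fail to reject H0.


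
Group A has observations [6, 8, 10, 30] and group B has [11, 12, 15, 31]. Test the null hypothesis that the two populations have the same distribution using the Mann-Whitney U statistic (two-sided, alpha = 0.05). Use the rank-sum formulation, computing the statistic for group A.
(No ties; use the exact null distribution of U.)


Step 1: Combine and sort all 8 observations; assign midranks.
sorted (value, group): (6,X), (8,X), (10,X), (11,Y), (12,Y), (15,Y), (30,X), (31,Y)
ranks: 6->1, 8->2, 10->3, 11->4, 12->5, 15->6, 30->7, 31->8
Step 2: Rank sum for X: R1 = 1 + 2 + 3 + 7 = 13.
Step 3: U_X = R1 - n1(n1+1)/2 = 13 - 4*5/2 = 13 - 10 = 3.
       U_Y = n1*n2 - U_X = 16 - 3 = 13.
Step 4: No ties, so the exact null distribution of U (based on enumerating the C(8,4) = 70 equally likely rank assignments) gives the two-sided p-value.
Step 5: p-value = 0.200000; compare to alpha = 0.05. fail to reject H0.

U_X = 3, p = 0.200000, fail to reject H0 at alpha = 0.05.


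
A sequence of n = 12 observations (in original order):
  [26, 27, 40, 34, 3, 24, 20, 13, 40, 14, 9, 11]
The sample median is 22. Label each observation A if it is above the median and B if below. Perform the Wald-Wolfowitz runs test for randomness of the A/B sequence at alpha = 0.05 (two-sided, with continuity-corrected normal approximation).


Step 1: Compute median = 22; label A = above, B = below.
Labels in order: AAAABABBABBB  (n_A = 6, n_B = 6)
Step 2: Count runs R = 6.
Step 3: Under H0 (random ordering), E[R] = 2*n_A*n_B/(n_A+n_B) + 1 = 2*6*6/12 + 1 = 7.0000.
        Var[R] = 2*n_A*n_B*(2*n_A*n_B - n_A - n_B) / ((n_A+n_B)^2 * (n_A+n_B-1)) = 4320/1584 = 2.7273.
        SD[R] = 1.6514.
Step 4: Continuity-corrected z = (R + 0.5 - E[R]) / SD[R] = (6 + 0.5 - 7.0000) / 1.6514 = -0.3028.
Step 5: Two-sided p-value via normal approximation = 2*(1 - Phi(|z|)) = 0.762069.
Step 6: alpha = 0.05. fail to reject H0.

R = 6, z = -0.3028, p = 0.762069, fail to reject H0.


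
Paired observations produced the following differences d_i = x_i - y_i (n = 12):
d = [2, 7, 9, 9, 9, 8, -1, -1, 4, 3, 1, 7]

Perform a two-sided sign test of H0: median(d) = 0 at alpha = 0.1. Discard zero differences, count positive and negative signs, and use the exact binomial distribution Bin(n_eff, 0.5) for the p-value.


Step 1: Discard zero differences. Original n = 12; n_eff = number of nonzero differences = 12.
Nonzero differences (with sign): +2, +7, +9, +9, +9, +8, -1, -1, +4, +3, +1, +7
Step 2: Count signs: positive = 10, negative = 2.
Step 3: Under H0: P(positive) = 0.5, so the number of positives S ~ Bin(12, 0.5).
Step 4: Two-sided exact p-value = sum of Bin(12,0.5) probabilities at or below the observed probability = 0.038574.
Step 5: alpha = 0.1. reject H0.

n_eff = 12, pos = 10, neg = 2, p = 0.038574, reject H0.


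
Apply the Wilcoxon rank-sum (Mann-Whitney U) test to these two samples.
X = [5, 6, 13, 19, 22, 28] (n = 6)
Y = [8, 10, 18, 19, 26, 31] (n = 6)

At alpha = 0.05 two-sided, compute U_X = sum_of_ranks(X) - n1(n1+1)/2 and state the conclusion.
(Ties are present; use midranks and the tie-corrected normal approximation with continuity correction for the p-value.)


Step 1: Combine and sort all 12 observations; assign midranks.
sorted (value, group): (5,X), (6,X), (8,Y), (10,Y), (13,X), (18,Y), (19,X), (19,Y), (22,X), (26,Y), (28,X), (31,Y)
ranks: 5->1, 6->2, 8->3, 10->4, 13->5, 18->6, 19->7.5, 19->7.5, 22->9, 26->10, 28->11, 31->12
Step 2: Rank sum for X: R1 = 1 + 2 + 5 + 7.5 + 9 + 11 = 35.5.
Step 3: U_X = R1 - n1(n1+1)/2 = 35.5 - 6*7/2 = 35.5 - 21 = 14.5.
       U_Y = n1*n2 - U_X = 36 - 14.5 = 21.5.
Step 4: Ties are present, so use the tie-corrected normal approximation (with continuity correction) for the p-value.
Step 5: p-value = 0.630356; compare to alpha = 0.05. fail to reject H0.

U_X = 14.5, p = 0.630356, fail to reject H0 at alpha = 0.05.


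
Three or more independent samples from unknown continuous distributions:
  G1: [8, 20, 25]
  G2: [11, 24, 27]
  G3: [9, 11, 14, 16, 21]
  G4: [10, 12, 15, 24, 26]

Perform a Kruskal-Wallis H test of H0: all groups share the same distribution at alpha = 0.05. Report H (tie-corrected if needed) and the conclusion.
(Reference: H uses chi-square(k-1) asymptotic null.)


Step 1: Combine all N = 16 observations and assign midranks.
sorted (value, group, rank): (8,G1,1), (9,G3,2), (10,G4,3), (11,G2,4.5), (11,G3,4.5), (12,G4,6), (14,G3,7), (15,G4,8), (16,G3,9), (20,G1,10), (21,G3,11), (24,G2,12.5), (24,G4,12.5), (25,G1,14), (26,G4,15), (27,G2,16)
Step 2: Sum ranks within each group.
R_1 = 25 (n_1 = 3)
R_2 = 33 (n_2 = 3)
R_3 = 33.5 (n_3 = 5)
R_4 = 44.5 (n_4 = 5)
Step 3: H = 12/(N(N+1)) * sum(R_i^2/n_i) - 3(N+1)
     = 12/(16*17) * (25^2/3 + 33^2/3 + 33.5^2/5 + 44.5^2/5) - 3*17
     = 0.044118 * 1191.83 - 51
     = 1.580882.
Step 4: Ties present; correction factor C = 1 - 12/(16^3 - 16) = 0.997059. Corrected H = 1.580882 / 0.997059 = 1.585546.
Step 5: Under H0, H ~ chi^2(3); p-value = 0.662672.
Step 6: alpha = 0.05. fail to reject H0.

H = 1.5855, df = 3, p = 0.662672, fail to reject H0.


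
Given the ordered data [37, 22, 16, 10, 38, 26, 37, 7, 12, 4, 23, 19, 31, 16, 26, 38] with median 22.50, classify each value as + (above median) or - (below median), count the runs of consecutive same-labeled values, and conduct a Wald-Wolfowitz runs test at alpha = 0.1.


Step 1: Compute median = 22.50; label A = above, B = below.
Labels in order: ABBBAAABBBABABAA  (n_A = 8, n_B = 8)
Step 2: Count runs R = 9.
Step 3: Under H0 (random ordering), E[R] = 2*n_A*n_B/(n_A+n_B) + 1 = 2*8*8/16 + 1 = 9.0000.
        Var[R] = 2*n_A*n_B*(2*n_A*n_B - n_A - n_B) / ((n_A+n_B)^2 * (n_A+n_B-1)) = 14336/3840 = 3.7333.
        SD[R] = 1.9322.
Step 4: R = E[R], so z = 0 with no continuity correction.
Step 5: Two-sided p-value via normal approximation = 2*(1 - Phi(|z|)) = 1.000000.
Step 6: alpha = 0.1. fail to reject H0.

R = 9, z = 0.0000, p = 1.000000, fail to reject H0.


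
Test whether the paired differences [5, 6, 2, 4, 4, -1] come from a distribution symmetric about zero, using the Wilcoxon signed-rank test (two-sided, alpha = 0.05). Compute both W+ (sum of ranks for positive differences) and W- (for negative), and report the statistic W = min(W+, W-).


Step 1: Drop any zero differences (none here) and take |d_i|.
|d| = [5, 6, 2, 4, 4, 1]
Step 2: Midrank |d_i| (ties get averaged ranks).
ranks: |5|->5, |6|->6, |2|->2, |4|->3.5, |4|->3.5, |1|->1
Step 3: Attach original signs; sum ranks with positive sign and with negative sign.
W+ = 5 + 6 + 2 + 3.5 + 3.5 = 20
W- = 1 = 1
(Check: W+ + W- = 21 should equal n(n+1)/2 = 21.)
Step 4: Test statistic W = min(W+, W-) = 1.
Step 5: Ties in |d|, so use the tie-corrected normal approximation.
        E[W] = n(n+1)/4 = 6*7/4 = 10.5.
        Tie groups: |d|=4 (t=2); sum(t^3 - t) = 6.
        Var[W] = n(n+1)(2n+1)/24 - sum(t^3-t)/48 = 546/24 - 6/48 = 22.625.
        z = (W - E[W]) / sqrt(Var[W]) = (1 - 10.5) / 4.7566 = -1.9972.
        Two-sided p = 2*Phi(z) = 0.045800.
Step 6: alpha = 0.05. reject H0.

W+ = 20, W- = 1, W = min = 1, p = 0.045800, reject H0.


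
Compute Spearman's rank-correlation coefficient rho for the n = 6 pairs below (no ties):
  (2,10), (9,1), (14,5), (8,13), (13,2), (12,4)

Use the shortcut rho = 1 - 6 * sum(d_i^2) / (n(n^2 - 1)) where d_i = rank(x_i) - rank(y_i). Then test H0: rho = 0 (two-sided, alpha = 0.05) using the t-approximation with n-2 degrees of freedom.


Step 1: Rank x and y separately (midranks; no ties here).
rank(x): 2->1, 9->3, 14->6, 8->2, 13->5, 12->4
rank(y): 10->5, 1->1, 5->4, 13->6, 2->2, 4->3
Step 2: d_i = R_x(i) - R_y(i); compute d_i^2.
  (1-5)^2=16, (3-1)^2=4, (6-4)^2=4, (2-6)^2=16, (5-2)^2=9, (4-3)^2=1
sum(d^2) = 50.
Step 3: rho = 1 - 6*50 / (6*(6^2 - 1)) = 1 - 300/210 = -0.428571.
Step 4: Under H0, t = rho * sqrt((n-2)/(1-rho^2)) = -0.9487 ~ t(4).
Step 5: Two-sided p-value from the t-distribution with 4 df = 0.396501.
Step 6: alpha = 0.05. fail to reject H0.

rho = -0.4286, p = 0.396501, fail to reject H0 at alpha = 0.05.


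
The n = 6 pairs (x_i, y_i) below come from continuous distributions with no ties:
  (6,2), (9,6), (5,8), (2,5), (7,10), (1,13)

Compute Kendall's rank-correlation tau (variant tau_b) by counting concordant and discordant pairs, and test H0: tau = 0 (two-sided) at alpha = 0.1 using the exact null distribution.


Step 1: Enumerate the 15 unordered pairs (i,j) with i<j and classify each by sign(x_j-x_i) * sign(y_j-y_i).
  (1,2):dx=+3,dy=+4->C; (1,3):dx=-1,dy=+6->D; (1,4):dx=-4,dy=+3->D; (1,5):dx=+1,dy=+8->C
  (1,6):dx=-5,dy=+11->D; (2,3):dx=-4,dy=+2->D; (2,4):dx=-7,dy=-1->C; (2,5):dx=-2,dy=+4->D
  (2,6):dx=-8,dy=+7->D; (3,4):dx=-3,dy=-3->C; (3,5):dx=+2,dy=+2->C; (3,6):dx=-4,dy=+5->D
  (4,5):dx=+5,dy=+5->C; (4,6):dx=-1,dy=+8->D; (5,6):dx=-6,dy=+3->D
Step 2: C = 6, D = 9, total pairs = 15.
Step 3: tau = (C - D)/(n(n-1)/2) = (6 - 9)/15 = -0.200000.
Step 4: Exact two-sided p-value (enumerate n! = 720 permutations of y under H0): p = 0.719444.
Step 5: alpha = 0.1. fail to reject H0.

tau_b = -0.2000 (C=6, D=9), p = 0.719444, fail to reject H0.


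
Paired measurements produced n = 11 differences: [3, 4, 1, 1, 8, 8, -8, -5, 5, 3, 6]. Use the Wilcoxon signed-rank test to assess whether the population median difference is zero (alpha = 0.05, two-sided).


Step 1: Drop any zero differences (none here) and take |d_i|.
|d| = [3, 4, 1, 1, 8, 8, 8, 5, 5, 3, 6]
Step 2: Midrank |d_i| (ties get averaged ranks).
ranks: |3|->3.5, |4|->5, |1|->1.5, |1|->1.5, |8|->10, |8|->10, |8|->10, |5|->6.5, |5|->6.5, |3|->3.5, |6|->8
Step 3: Attach original signs; sum ranks with positive sign and with negative sign.
W+ = 3.5 + 5 + 1.5 + 1.5 + 10 + 10 + 6.5 + 3.5 + 8 = 49.5
W- = 10 + 6.5 = 16.5
(Check: W+ + W- = 66 should equal n(n+1)/2 = 66.)
Step 4: Test statistic W = min(W+, W-) = 16.5.
Step 5: Ties in |d|, so use the tie-corrected normal approximation.
        E[W] = n(n+1)/4 = 11*12/4 = 33.
        Tie groups: |d|=1 (t=2), |d|=3 (t=2), |d|=5 (t=2), |d|=8 (t=3); sum(t^3 - t) = 42.
        Var[W] = n(n+1)(2n+1)/24 - sum(t^3-t)/48 = 3036/24 - 42/48 = 125.625.
        z = (W - E[W]) / sqrt(Var[W]) = (16.5 - 33) / 11.2083 = -1.4721.
        Two-sided p = 2*Phi(z) = 0.140986.
Step 6: alpha = 0.05. fail to reject H0.

W+ = 49.5, W- = 16.5, W = min = 16.5, p = 0.140986, fail to reject H0.


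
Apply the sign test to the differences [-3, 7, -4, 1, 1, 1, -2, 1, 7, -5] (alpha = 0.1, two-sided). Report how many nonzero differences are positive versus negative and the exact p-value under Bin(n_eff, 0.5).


Step 1: Discard zero differences. Original n = 10; n_eff = number of nonzero differences = 10.
Nonzero differences (with sign): -3, +7, -4, +1, +1, +1, -2, +1, +7, -5
Step 2: Count signs: positive = 6, negative = 4.
Step 3: Under H0: P(positive) = 0.5, so the number of positives S ~ Bin(10, 0.5).
Step 4: Two-sided exact p-value = sum of Bin(10,0.5) probabilities at or below the observed probability = 0.753906.
Step 5: alpha = 0.1. fail to reject H0.

n_eff = 10, pos = 6, neg = 4, p = 0.753906, fail to reject H0.


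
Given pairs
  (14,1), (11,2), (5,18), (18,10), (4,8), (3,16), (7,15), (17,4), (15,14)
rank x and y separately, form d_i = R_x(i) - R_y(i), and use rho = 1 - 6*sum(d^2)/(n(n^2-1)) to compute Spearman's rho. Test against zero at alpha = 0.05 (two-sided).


Step 1: Rank x and y separately (midranks; no ties here).
rank(x): 14->6, 11->5, 5->3, 18->9, 4->2, 3->1, 7->4, 17->8, 15->7
rank(y): 1->1, 2->2, 18->9, 10->5, 8->4, 16->8, 15->7, 4->3, 14->6
Step 2: d_i = R_x(i) - R_y(i); compute d_i^2.
  (6-1)^2=25, (5-2)^2=9, (3-9)^2=36, (9-5)^2=16, (2-4)^2=4, (1-8)^2=49, (4-7)^2=9, (8-3)^2=25, (7-6)^2=1
sum(d^2) = 174.
Step 3: rho = 1 - 6*174 / (9*(9^2 - 1)) = 1 - 1044/720 = -0.450000.
Step 4: Under H0, t = rho * sqrt((n-2)/(1-rho^2)) = -1.3332 ~ t(7).
Step 5: Two-sided p-value from the t-distribution with 7 df = 0.224216.
Step 6: alpha = 0.05. fail to reject H0.

rho = -0.4500, p = 0.224216, fail to reject H0 at alpha = 0.05.


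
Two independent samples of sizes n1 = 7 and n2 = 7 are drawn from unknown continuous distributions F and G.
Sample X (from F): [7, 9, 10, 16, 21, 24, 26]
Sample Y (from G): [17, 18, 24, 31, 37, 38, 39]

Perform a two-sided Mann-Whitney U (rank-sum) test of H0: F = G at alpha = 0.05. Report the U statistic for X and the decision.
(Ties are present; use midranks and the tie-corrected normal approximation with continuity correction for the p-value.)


Step 1: Combine and sort all 14 observations; assign midranks.
sorted (value, group): (7,X), (9,X), (10,X), (16,X), (17,Y), (18,Y), (21,X), (24,X), (24,Y), (26,X), (31,Y), (37,Y), (38,Y), (39,Y)
ranks: 7->1, 9->2, 10->3, 16->4, 17->5, 18->6, 21->7, 24->8.5, 24->8.5, 26->10, 31->11, 37->12, 38->13, 39->14
Step 2: Rank sum for X: R1 = 1 + 2 + 3 + 4 + 7 + 8.5 + 10 = 35.5.
Step 3: U_X = R1 - n1(n1+1)/2 = 35.5 - 7*8/2 = 35.5 - 28 = 7.5.
       U_Y = n1*n2 - U_X = 49 - 7.5 = 41.5.
Step 4: Ties are present, so use the tie-corrected normal approximation (with continuity correction) for the p-value.
Step 5: p-value = 0.034806; compare to alpha = 0.05. reject H0.

U_X = 7.5, p = 0.034806, reject H0 at alpha = 0.05.


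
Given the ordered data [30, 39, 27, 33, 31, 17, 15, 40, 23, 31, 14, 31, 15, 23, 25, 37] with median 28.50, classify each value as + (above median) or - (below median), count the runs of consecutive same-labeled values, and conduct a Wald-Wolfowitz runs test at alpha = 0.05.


Step 1: Compute median = 28.50; label A = above, B = below.
Labels in order: AABAABBABABABBBA  (n_A = 8, n_B = 8)
Step 2: Count runs R = 11.
Step 3: Under H0 (random ordering), E[R] = 2*n_A*n_B/(n_A+n_B) + 1 = 2*8*8/16 + 1 = 9.0000.
        Var[R] = 2*n_A*n_B*(2*n_A*n_B - n_A - n_B) / ((n_A+n_B)^2 * (n_A+n_B-1)) = 14336/3840 = 3.7333.
        SD[R] = 1.9322.
Step 4: Continuity-corrected z = (R - 0.5 - E[R]) / SD[R] = (11 - 0.5 - 9.0000) / 1.9322 = 0.7763.
Step 5: Two-sided p-value via normal approximation = 2*(1 - Phi(|z|)) = 0.437558.
Step 6: alpha = 0.05. fail to reject H0.

R = 11, z = 0.7763, p = 0.437558, fail to reject H0.


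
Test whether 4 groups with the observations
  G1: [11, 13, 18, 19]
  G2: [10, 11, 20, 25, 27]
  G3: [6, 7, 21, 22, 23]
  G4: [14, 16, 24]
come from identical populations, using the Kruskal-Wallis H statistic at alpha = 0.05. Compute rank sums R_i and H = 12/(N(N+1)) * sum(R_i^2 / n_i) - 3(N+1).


Step 1: Combine all N = 17 observations and assign midranks.
sorted (value, group, rank): (6,G3,1), (7,G3,2), (10,G2,3), (11,G1,4.5), (11,G2,4.5), (13,G1,6), (14,G4,7), (16,G4,8), (18,G1,9), (19,G1,10), (20,G2,11), (21,G3,12), (22,G3,13), (23,G3,14), (24,G4,15), (25,G2,16), (27,G2,17)
Step 2: Sum ranks within each group.
R_1 = 29.5 (n_1 = 4)
R_2 = 51.5 (n_2 = 5)
R_3 = 42 (n_3 = 5)
R_4 = 30 (n_4 = 3)
Step 3: H = 12/(N(N+1)) * sum(R_i^2/n_i) - 3(N+1)
     = 12/(17*18) * (29.5^2/4 + 51.5^2/5 + 42^2/5 + 30^2/3) - 3*18
     = 0.039216 * 1400.81 - 54
     = 0.933824.
Step 4: Ties present; correction factor C = 1 - 6/(17^3 - 17) = 0.998775. Corrected H = 0.933824 / 0.998775 = 0.934969.
Step 5: Under H0, H ~ chi^2(3); p-value = 0.816982.
Step 6: alpha = 0.05. fail to reject H0.

H = 0.9350, df = 3, p = 0.816982, fail to reject H0.


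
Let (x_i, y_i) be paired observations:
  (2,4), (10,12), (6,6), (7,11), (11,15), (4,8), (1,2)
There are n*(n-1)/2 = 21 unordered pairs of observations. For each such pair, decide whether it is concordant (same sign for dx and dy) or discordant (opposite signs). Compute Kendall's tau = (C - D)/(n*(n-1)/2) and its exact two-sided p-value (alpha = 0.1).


Step 1: Enumerate the 21 unordered pairs (i,j) with i<j and classify each by sign(x_j-x_i) * sign(y_j-y_i).
  (1,2):dx=+8,dy=+8->C; (1,3):dx=+4,dy=+2->C; (1,4):dx=+5,dy=+7->C; (1,5):dx=+9,dy=+11->C
  (1,6):dx=+2,dy=+4->C; (1,7):dx=-1,dy=-2->C; (2,3):dx=-4,dy=-6->C; (2,4):dx=-3,dy=-1->C
  (2,5):dx=+1,dy=+3->C; (2,6):dx=-6,dy=-4->C; (2,7):dx=-9,dy=-10->C; (3,4):dx=+1,dy=+5->C
  (3,5):dx=+5,dy=+9->C; (3,6):dx=-2,dy=+2->D; (3,7):dx=-5,dy=-4->C; (4,5):dx=+4,dy=+4->C
  (4,6):dx=-3,dy=-3->C; (4,7):dx=-6,dy=-9->C; (5,6):dx=-7,dy=-7->C; (5,7):dx=-10,dy=-13->C
  (6,7):dx=-3,dy=-6->C
Step 2: C = 20, D = 1, total pairs = 21.
Step 3: tau = (C - D)/(n(n-1)/2) = (20 - 1)/21 = 0.904762.
Step 4: Exact two-sided p-value (enumerate n! = 5040 permutations of y under H0): p = 0.002778.
Step 5: alpha = 0.1. reject H0.

tau_b = 0.9048 (C=20, D=1), p = 0.002778, reject H0.


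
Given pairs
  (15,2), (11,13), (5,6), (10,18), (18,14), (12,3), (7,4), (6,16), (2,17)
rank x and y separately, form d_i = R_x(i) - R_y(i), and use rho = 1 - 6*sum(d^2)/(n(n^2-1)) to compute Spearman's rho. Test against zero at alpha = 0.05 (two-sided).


Step 1: Rank x and y separately (midranks; no ties here).
rank(x): 15->8, 11->6, 5->2, 10->5, 18->9, 12->7, 7->4, 6->3, 2->1
rank(y): 2->1, 13->5, 6->4, 18->9, 14->6, 3->2, 4->3, 16->7, 17->8
Step 2: d_i = R_x(i) - R_y(i); compute d_i^2.
  (8-1)^2=49, (6-5)^2=1, (2-4)^2=4, (5-9)^2=16, (9-6)^2=9, (7-2)^2=25, (4-3)^2=1, (3-7)^2=16, (1-8)^2=49
sum(d^2) = 170.
Step 3: rho = 1 - 6*170 / (9*(9^2 - 1)) = 1 - 1020/720 = -0.416667.
Step 4: Under H0, t = rho * sqrt((n-2)/(1-rho^2)) = -1.2127 ~ t(7).
Step 5: Two-sided p-value from the t-distribution with 7 df = 0.264586.
Step 6: alpha = 0.05. fail to reject H0.

rho = -0.4167, p = 0.264586, fail to reject H0 at alpha = 0.05.


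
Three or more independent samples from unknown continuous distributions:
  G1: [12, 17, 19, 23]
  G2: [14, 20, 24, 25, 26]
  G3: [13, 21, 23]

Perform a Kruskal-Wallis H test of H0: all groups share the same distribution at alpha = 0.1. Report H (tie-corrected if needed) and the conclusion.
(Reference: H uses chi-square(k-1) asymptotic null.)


Step 1: Combine all N = 12 observations and assign midranks.
sorted (value, group, rank): (12,G1,1), (13,G3,2), (14,G2,3), (17,G1,4), (19,G1,5), (20,G2,6), (21,G3,7), (23,G1,8.5), (23,G3,8.5), (24,G2,10), (25,G2,11), (26,G2,12)
Step 2: Sum ranks within each group.
R_1 = 18.5 (n_1 = 4)
R_2 = 42 (n_2 = 5)
R_3 = 17.5 (n_3 = 3)
Step 3: H = 12/(N(N+1)) * sum(R_i^2/n_i) - 3(N+1)
     = 12/(12*13) * (18.5^2/4 + 42^2/5 + 17.5^2/3) - 3*13
     = 0.076923 * 540.446 - 39
     = 2.572756.
Step 4: Ties present; correction factor C = 1 - 6/(12^3 - 12) = 0.996503. Corrected H = 2.572756 / 0.996503 = 2.581784.
Step 5: Under H0, H ~ chi^2(2); p-value = 0.275025.
Step 6: alpha = 0.1. fail to reject H0.

H = 2.5818, df = 2, p = 0.275025, fail to reject H0.


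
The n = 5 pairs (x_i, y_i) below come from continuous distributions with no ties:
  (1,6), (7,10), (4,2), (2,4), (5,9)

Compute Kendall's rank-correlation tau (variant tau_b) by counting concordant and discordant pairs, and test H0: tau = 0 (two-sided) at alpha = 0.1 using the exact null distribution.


Step 1: Enumerate the 10 unordered pairs (i,j) with i<j and classify each by sign(x_j-x_i) * sign(y_j-y_i).
  (1,2):dx=+6,dy=+4->C; (1,3):dx=+3,dy=-4->D; (1,4):dx=+1,dy=-2->D; (1,5):dx=+4,dy=+3->C
  (2,3):dx=-3,dy=-8->C; (2,4):dx=-5,dy=-6->C; (2,5):dx=-2,dy=-1->C; (3,4):dx=-2,dy=+2->D
  (3,5):dx=+1,dy=+7->C; (4,5):dx=+3,dy=+5->C
Step 2: C = 7, D = 3, total pairs = 10.
Step 3: tau = (C - D)/(n(n-1)/2) = (7 - 3)/10 = 0.400000.
Step 4: Exact two-sided p-value (enumerate n! = 120 permutations of y under H0): p = 0.483333.
Step 5: alpha = 0.1. fail to reject H0.

tau_b = 0.4000 (C=7, D=3), p = 0.483333, fail to reject H0.


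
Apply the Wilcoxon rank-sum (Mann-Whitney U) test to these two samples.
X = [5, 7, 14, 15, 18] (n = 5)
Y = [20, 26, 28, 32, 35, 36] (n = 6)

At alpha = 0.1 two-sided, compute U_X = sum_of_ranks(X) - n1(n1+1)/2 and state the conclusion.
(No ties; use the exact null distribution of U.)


Step 1: Combine and sort all 11 observations; assign midranks.
sorted (value, group): (5,X), (7,X), (14,X), (15,X), (18,X), (20,Y), (26,Y), (28,Y), (32,Y), (35,Y), (36,Y)
ranks: 5->1, 7->2, 14->3, 15->4, 18->5, 20->6, 26->7, 28->8, 32->9, 35->10, 36->11
Step 2: Rank sum for X: R1 = 1 + 2 + 3 + 4 + 5 = 15.
Step 3: U_X = R1 - n1(n1+1)/2 = 15 - 5*6/2 = 15 - 15 = 0.
       U_Y = n1*n2 - U_X = 30 - 0 = 30.
Step 4: No ties, so the exact null distribution of U (based on enumerating the C(11,5) = 462 equally likely rank assignments) gives the two-sided p-value.
Step 5: p-value = 0.004329; compare to alpha = 0.1. reject H0.

U_X = 0, p = 0.004329, reject H0 at alpha = 0.1.


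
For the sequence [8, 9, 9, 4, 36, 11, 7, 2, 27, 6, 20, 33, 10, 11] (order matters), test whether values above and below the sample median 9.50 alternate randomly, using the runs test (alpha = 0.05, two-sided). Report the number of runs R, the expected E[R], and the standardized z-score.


Step 1: Compute median = 9.50; label A = above, B = below.
Labels in order: BBBBAABBABAAAA  (n_A = 7, n_B = 7)
Step 2: Count runs R = 6.
Step 3: Under H0 (random ordering), E[R] = 2*n_A*n_B/(n_A+n_B) + 1 = 2*7*7/14 + 1 = 8.0000.
        Var[R] = 2*n_A*n_B*(2*n_A*n_B - n_A - n_B) / ((n_A+n_B)^2 * (n_A+n_B-1)) = 8232/2548 = 3.2308.
        SD[R] = 1.7974.
Step 4: Continuity-corrected z = (R + 0.5 - E[R]) / SD[R] = (6 + 0.5 - 8.0000) / 1.7974 = -0.8345.
Step 5: Two-sided p-value via normal approximation = 2*(1 - Phi(|z|)) = 0.403986.
Step 6: alpha = 0.05. fail to reject H0.

R = 6, z = -0.8345, p = 0.403986, fail to reject H0.


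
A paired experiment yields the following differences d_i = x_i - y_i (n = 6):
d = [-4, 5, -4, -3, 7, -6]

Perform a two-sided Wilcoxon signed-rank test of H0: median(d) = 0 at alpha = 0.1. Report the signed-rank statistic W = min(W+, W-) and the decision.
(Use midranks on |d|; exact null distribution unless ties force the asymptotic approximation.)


Step 1: Drop any zero differences (none here) and take |d_i|.
|d| = [4, 5, 4, 3, 7, 6]
Step 2: Midrank |d_i| (ties get averaged ranks).
ranks: |4|->2.5, |5|->4, |4|->2.5, |3|->1, |7|->6, |6|->5
Step 3: Attach original signs; sum ranks with positive sign and with negative sign.
W+ = 4 + 6 = 10
W- = 2.5 + 2.5 + 1 + 5 = 11
(Check: W+ + W- = 21 should equal n(n+1)/2 = 21.)
Step 4: Test statistic W = min(W+, W-) = 10.
Step 5: Ties in |d|, so use the tie-corrected normal approximation.
        E[W] = n(n+1)/4 = 6*7/4 = 10.5.
        Tie groups: |d|=4 (t=2); sum(t^3 - t) = 6.
        Var[W] = n(n+1)(2n+1)/24 - sum(t^3-t)/48 = 546/24 - 6/48 = 22.625.
        z = (W - E[W]) / sqrt(Var[W]) = (10 - 10.5) / 4.7566 = -0.1051.
        Two-sided p = 2*Phi(z) = 0.916282.
Step 6: alpha = 0.1. fail to reject H0.

W+ = 10, W- = 11, W = min = 10, p = 0.916282, fail to reject H0.


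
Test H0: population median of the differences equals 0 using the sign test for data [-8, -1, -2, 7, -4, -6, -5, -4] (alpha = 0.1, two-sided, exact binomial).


Step 1: Discard zero differences. Original n = 8; n_eff = number of nonzero differences = 8.
Nonzero differences (with sign): -8, -1, -2, +7, -4, -6, -5, -4
Step 2: Count signs: positive = 1, negative = 7.
Step 3: Under H0: P(positive) = 0.5, so the number of positives S ~ Bin(8, 0.5).
Step 4: Two-sided exact p-value = sum of Bin(8,0.5) probabilities at or below the observed probability = 0.070312.
Step 5: alpha = 0.1. reject H0.

n_eff = 8, pos = 1, neg = 7, p = 0.070312, reject H0.


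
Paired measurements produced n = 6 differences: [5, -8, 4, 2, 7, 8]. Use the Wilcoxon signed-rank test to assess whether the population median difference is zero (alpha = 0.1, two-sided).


Step 1: Drop any zero differences (none here) and take |d_i|.
|d| = [5, 8, 4, 2, 7, 8]
Step 2: Midrank |d_i| (ties get averaged ranks).
ranks: |5|->3, |8|->5.5, |4|->2, |2|->1, |7|->4, |8|->5.5
Step 3: Attach original signs; sum ranks with positive sign and with negative sign.
W+ = 3 + 2 + 1 + 4 + 5.5 = 15.5
W- = 5.5 = 5.5
(Check: W+ + W- = 21 should equal n(n+1)/2 = 21.)
Step 4: Test statistic W = min(W+, W-) = 5.5.
Step 5: Ties in |d|, so use the tie-corrected normal approximation.
        E[W] = n(n+1)/4 = 6*7/4 = 10.5.
        Tie groups: |d|=8 (t=2); sum(t^3 - t) = 6.
        Var[W] = n(n+1)(2n+1)/24 - sum(t^3-t)/48 = 546/24 - 6/48 = 22.625.
        z = (W - E[W]) / sqrt(Var[W]) = (5.5 - 10.5) / 4.7566 = -1.0512.
        Two-sided p = 2*Phi(z) = 0.293177.
Step 6: alpha = 0.1. fail to reject H0.

W+ = 15.5, W- = 5.5, W = min = 5.5, p = 0.293177, fail to reject H0.
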